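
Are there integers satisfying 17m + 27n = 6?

Step 1: Compute gcd(17, 27).
gcd(17, 27) = 1

Step 2: Check divisibility.
Does 1 divide 6? 6 = 1 x 6, so yes.

By the theorem on linear Diophantine equations, 17m + 27n = 6 has integer solutions if and only if gcd(17, 27) divides 6. Since 1 | 6, solutions exist.

Yes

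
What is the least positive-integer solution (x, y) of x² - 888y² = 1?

We seek the smallest positive integers (x, y) with x² - 888y² = 1, i.e., x² = 888y² + 1.
Try successive y values:
y = 1: x² = 888·1² + 1 = 889, not a perfect square
y = 2: x² = 888·2² + 1 = 3553, not a perfect square
y = 3: x² = 888·3² + 1 = 7993, not a perfect square
... continuing the search (or via continued fractions) ...
y = 5: x² = 888·5² + 1 = 22201, x = 149 ✓

Verify: 149² - 888·5² = 22201 - 22200 = 1 ✓

x = 149, y = 5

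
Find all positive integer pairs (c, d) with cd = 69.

The positive divisors of 69 are: 1, 3, 23, 69.
Each divisor d gives the pair (d, 69/d):
(1, 69), (3, 23), (23, 3), (69, 1)

(1, 69), (3, 23), (23, 3), (69, 1)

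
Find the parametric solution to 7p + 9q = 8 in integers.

Step 1: Compute gcd(7, 9) = 1.
Since 1 divides 8, solutions exist.

Step 2: Find a particular solution using extended Euclidean algorithm.
We get p₀ = 32, q₀ = -24.
Check: 7*32 + 9*-24 = 8 = 8 ✓

Step 3: Write the general solution.
p = 32 + (9/1)t = 32 + 9t
q = -24 - (7/1)t = -24 - 7t
for any integer t.

p = 32 + 9t, q = -24 - 7t for integer t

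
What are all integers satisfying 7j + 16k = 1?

Step 1: Compute gcd(7, 16) = 1.
Since 1 divides 1, solutions exist.

Step 2: Find a particular solution using extended Euclidean algorithm.
We get j₀ = 7, k₀ = -3.
Check: 7*7 + 16*-3 = 1 = 1 ✓

Step 3: Write the general solution.
j = 7 + (16/1)t = 7 + 16t
k = -3 - (7/1)t = -3 - 7t
for any integer t.

j = 7 + 16t, k = -3 - 7t for integer t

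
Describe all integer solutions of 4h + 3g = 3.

Step 1: Compute gcd(4, 3) = 1.
Since 1 divides 3, solutions exist.

Step 2: Find a particular solution using extended Euclidean algorithm.
We get h₀ = 3, g₀ = -3.
Check: 4*3 + 3*-3 = 3 = 3 ✓

Step 3: Write the general solution.
h = 3 + (3/1)t = 3 + 3t
g = -3 - (4/1)t = -3 - 4t
for any integer t.

h = 3 + 3t, g = -3 - 4t for integer t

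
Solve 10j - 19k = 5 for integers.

Step 1: Check solvability.
gcd(10, 19) = 1
Since 1 divides 5, solutions exist.

Step 2: Apply extended Euclidean algorithm to find gcd.
We find integers such that 10*x0 + 19*y0 = 1

Step 3: Scale the particular solution.
Multiply by 5/1 = 5:
j = 10, k = 5

Step 4: Verify.
10*(10) - 19*(5) = 5 = 5 ✓

j = 10, k = 5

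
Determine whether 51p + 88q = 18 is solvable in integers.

Step 1: Compute gcd(51, 88).
gcd(51, 88) = 1

Step 2: Check divisibility.
Does 1 divide 18? 18 = 1 x 18, so yes.

By the theorem on linear Diophantine equations, 51p + 88q = 18 has integer solutions if and only if gcd(51, 88) divides 18. Since 1 | 18, solutions exist.

Yes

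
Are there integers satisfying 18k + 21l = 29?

Step 1: Compute gcd(18, 21).
gcd(18, 21) = 3

Step 2: Check divisibility.
Does 3 divide 29? 29 = 3 x 9 + 2, so no.

By the theorem on linear Diophantine equations, 18k + 21l = 29 has integer solutions if and only if gcd(18, 21) divides 29. Since 3 does not divide 29, no solutions exist.

No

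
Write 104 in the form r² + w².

We need to find integers r, w > 0 such that r² + w² = 104.
Trying r = 2: w² = 104 - 2² = 104 - 4 = 100
w = 10
Check: 2² + 10² = 4 + 100 = 104 ✓

104 = 2² + 10²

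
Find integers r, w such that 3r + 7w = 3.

Step 1: Check solvability.
gcd(3, 7) = 1
Since 1 divides 3, solutions exist.

Step 2: Apply extended Euclidean algorithm to find gcd.
We find integers such that 3*x0 + 7*y0 = 1

Step 3: Scale the particular solution.
Multiply by 3/1 = 3:
r = -6, w = 3

Step 4: Verify.
3*(-6) + 7*(3) = 3 = 3 ✓

r = -6, w = 3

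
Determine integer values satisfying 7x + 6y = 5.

Step 1: Check solvability.
gcd(7, 6) = 1
Since 1 divides 5, solutions exist.

Step 2: Apply extended Euclidean algorithm to find gcd.
We find integers such that 7*x0 + 6*y0 = 1

Step 3: Scale the particular solution.
Multiply by 5/1 = 5:
x = 5, y = -5

Step 4: Verify.
7*(5) + 6*(-5) = 5 = 5 ✓

x = 5, y = -5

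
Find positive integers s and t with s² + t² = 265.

We need to find integers s, t > 0 such that s² + t² = 265.
Trying s = 3: t² = 265 - 3² = 265 - 9 = 256
t = 16
Check: 3² + 16² = 9 + 256 = 265 ✓

265 = 3² + 16²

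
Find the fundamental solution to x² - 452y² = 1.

We seek the smallest positive integers (x, y) with x² - 452y² = 1, i.e., x² = 452y² + 1.
Try successive y values:
y = 1: x² = 452·1² + 1 = 453, not a perfect square
y = 2: x² = 452·2² + 1 = 1809, not a perfect square
y = 3: x² = 452·3² + 1 = 4069, not a perfect square
... continuing the search (or via continued fractions) ...
y = 56648: x² = 452·56648² + 1 = 1450466148609, x = 1204353 ✓

Verify: 1204353² - 452·56648² = 1450466148609 - 1450466148608 = 1 ✓

x = 1204353, y = 56648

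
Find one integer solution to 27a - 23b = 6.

Step 1: Check solvability.
gcd(27, 23) = 1
Since 1 divides 6, solutions exist.

Step 2: Apply extended Euclidean algorithm to find gcd.
We find integers such that 27*x0 + 23*y0 = 1

Step 3: Scale the particular solution.
Multiply by 6/1 = 6:
a = 36, b = 42

Step 4: Verify.
27*(36) - 23*(42) = 6 = 6 ✓

a = 36, b = 42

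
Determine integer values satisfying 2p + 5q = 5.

Step 1: Check solvability.
gcd(2, 5) = 1
Since 1 divides 5, solutions exist.

Step 2: Apply extended Euclidean algorithm to find gcd.
We find integers such that 2*x0 + 5*y0 = 1

Step 3: Scale the particular solution.
Multiply by 5/1 = 5:
p = -10, q = 5

Step 4: Verify.
2*(-10) + 5*(5) = 5 = 5 ✓

p = -10, q = 5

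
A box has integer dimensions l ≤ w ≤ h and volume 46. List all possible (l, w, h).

Iterate l from 1 to ⌊46^(1/3)⌋. For each l dividing 46, iterate w ≥ l with w dividing 46/l, and set h = 46/(l·w).
Triples found (2): (1×1×46), (1×2×23)

(1×1×46), (1×2×23)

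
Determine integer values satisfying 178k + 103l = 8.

Step 1: Check solvability.
gcd(178, 103) = 1
Since 1 divides 8, solutions exist.

Step 2: Apply extended Euclidean algorithm to find gcd.
We find integers such that 178*x0 + 103*y0 = 1

Step 3: Scale the particular solution.
Multiply by 8/1 = 8:
k = 88, l = -152

Step 4: Verify.
178*(88) + 103*(-152) = 8 = 8 ✓

k = 88, l = -152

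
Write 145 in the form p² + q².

We need to find integers p, q > 0 such that p² + q² = 145.
Trying p = 1: q² = 145 - 1² = 145 - 1 = 144
q = 12
Check: 1² + 12² = 1 + 144 = 145 ✓

145 = 1² + 12²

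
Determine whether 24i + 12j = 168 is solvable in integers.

Step 1: Compute gcd(24, 12).
gcd(24, 12) = 12

Step 2: Check divisibility.
Does 12 divide 168? 168 = 12 x 14, so yes.

By the theorem on linear Diophantine equations, 24i + 12j = 168 has integer solutions if and only if gcd(24, 12) divides 168. Since 12 | 168, solutions exist.

Yes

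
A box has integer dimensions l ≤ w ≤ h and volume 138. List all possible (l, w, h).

Iterate l from 1 to ⌊138^(1/3)⌋. For each l dividing 138, iterate w ≥ l with w dividing 138/l, and set h = 138/(l·w).
Triples found (5): (1×1×138), (1×2×69), (1×3×46), (1×6×23), (2×3×23)

(1×1×138), (1×2×69), (1×3×46), (1×6×23), (2×3×23)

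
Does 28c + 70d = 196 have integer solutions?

Step 1: Compute gcd(28, 70).
gcd(28, 70) = 14

Step 2: Check divisibility.
Does 14 divide 196? 196 = 14 x 14, so yes.

By the theorem on linear Diophantine equations, 28c + 70d = 196 has integer solutions if and only if gcd(28, 70) divides 196. Since 14 | 196, solutions exist.

Yes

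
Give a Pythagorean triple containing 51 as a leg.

We need the other leg and hypotenuse such that 51² + x² = c².
Take x = 1300, c = 1301: 51² + 1300² = 2601 + 1690000 = 1692601 = 1301² ✓
Triple: (51, 1300, 1301)

(51, 1300, 1301)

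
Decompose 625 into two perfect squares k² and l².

We need to find integers k, l > 0 such that k² + l² = 625.
Trying k = 7: l² = 625 - 7² = 625 - 49 = 576
l = 24
Check: 7² + 24² = 49 + 576 = 625 ✓

625 = 7² + 24²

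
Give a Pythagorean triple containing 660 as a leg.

We need the other leg and hypotenuse such that 660² + x² = c².
Take x = 779, c = 1021: 660² + 779² = 435600 + 606841 = 1042441 = 1021² ✓
Triple: (779, 660, 1021)

(779, 660, 1021)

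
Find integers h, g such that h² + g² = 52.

We need to find integers h, g > 0 such that h² + g² = 52.
Trying h = 4: g² = 52 - 4² = 52 - 16 = 36
g = 6
Check: 4² + 6² = 16 + 36 = 52 ✓

52 = 4² + 6²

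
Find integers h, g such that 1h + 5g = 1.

Step 1: Check solvability.
gcd(1, 5) = 1
Since 1 divides 1, solutions exist.

Step 2: Apply extended Euclidean algorithm to find gcd.
We find integers such that 1*x0 + 5*y0 = 1

Step 3: Scale the particular solution.
Multiply by 1/1 = 1:
h = 1, g = 0

Step 4: Verify.
1*(1) + 5*(0) = 1 = 1 ✓

h = 1, g = 0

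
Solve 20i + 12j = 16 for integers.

Step 1: Check solvability.
gcd(20, 12) = 4
Since 4 divides 16, solutions exist.

Step 2: Apply extended Euclidean algorithm to find gcd.
We find integers such that 20*x0 + 12*y0 = 4

Step 3: Scale the particular solution.
Multiply by 16/4 = 4:
i = -4, j = 8

Step 4: Verify.
20*(-4) + 12*(8) = 16 = 16 ✓

i = -4, j = 8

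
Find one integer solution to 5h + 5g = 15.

Step 1: Check solvability.
gcd(5, 5) = 5
Since 5 divides 15, solutions exist.

Step 2: Apply extended Euclidean algorithm to find gcd.
We find integers such that 5*x0 + 5*y0 = 5

Step 3: Scale the particular solution.
Multiply by 15/5 = 3:
h = 0, g = 3

Step 4: Verify.
5*(0) + 5*(3) = 15 = 15 ✓

h = 0, g = 3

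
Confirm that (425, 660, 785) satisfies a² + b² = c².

Compute a² + b² = 425² + 660² = 180625 + 435600 = 616225
Compute c² = 785² = 616225
Since 616225 = 616225, confirmed.

Yes, it is a Pythagorean triple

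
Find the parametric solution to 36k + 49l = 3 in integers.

Step 1: Compute gcd(36, 49) = 1.
Since 1 divides 3, solutions exist.

Step 2: Find a particular solution using extended Euclidean algorithm.
We get k₀ = 45, l₀ = -33.
Check: 36*45 + 49*-33 = 3 = 3 ✓

Step 3: Write the general solution.
k = 45 + (49/1)t = 45 + 49t
l = -33 - (36/1)t = -33 - 36t
for any integer t.

k = 45 + 49t, l = -33 - 36t for integer t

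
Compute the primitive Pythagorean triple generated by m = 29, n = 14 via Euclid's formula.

a = m² - n² = 29² - 14² = 841 - 196 = 645
b = 2mn = 2·29·14 = 812
c = m² + n² = 841 + 196 = 1037
Verify: 645² + 812² = 416025 + 659344 = 1075369 = 1037² ✓

(645, 812, 1037)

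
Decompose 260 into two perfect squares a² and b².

We need to find integers a, b > 0 such that a² + b² = 260.
Trying a = 2: b² = 260 - 2² = 260 - 4 = 256
b = 16
Check: 2² + 16² = 4 + 256 = 260 ✓

260 = 2² + 16²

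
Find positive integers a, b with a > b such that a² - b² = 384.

Factor: a² - b² = (a+b)(a-b) = 384.
We need two factors of 384 with the same parity.
Use a+b = 192 and a-b = 2 (product 192·2 = 384).
Adding: 2a = 194, so a = 97.
Subtracting: 2b = 190, so b = 95.
Check: 97² - 95² = 9409 - 9025 = 384 ✓

a = 97, b = 95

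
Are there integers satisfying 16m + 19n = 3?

Step 1: Compute gcd(16, 19).
gcd(16, 19) = 1

Step 2: Check divisibility.
Does 1 divide 3? 3 = 1 x 3, so yes.

By the theorem on linear Diophantine equations, 16m + 19n = 3 has integer solutions if and only if gcd(16, 19) divides 3. Since 1 | 3, solutions exist.

Yes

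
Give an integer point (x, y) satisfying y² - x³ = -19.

Try small integer x values and check whether x³ - 19 is a perfect square.
x = 7: x³ - 19 = 7³ - 19 = 343 - 19 = 324
Is 324 a perfect square? 18² = 324 ✓
So (x, y) = (7, -18) is a solution.

x = 7, y = -18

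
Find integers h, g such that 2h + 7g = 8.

Step 1: Check solvability.
gcd(2, 7) = 1
Since 1 divides 8, solutions exist.

Step 2: Apply extended Euclidean algorithm to find gcd.
We find integers such that 2*x0 + 7*y0 = 1

Step 3: Scale the particular solution.
Multiply by 8/1 = 8:
h = -24, g = 8

Step 4: Verify.
2*(-24) + 7*(8) = 8 = 8 ✓

h = -24, g = 8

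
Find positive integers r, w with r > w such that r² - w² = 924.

Factor: r² - w² = (r+w)(r-w) = 924.
We need two factors of 924 with the same parity.
Use r+w = 462 and r-w = 2 (product 462·2 = 924).
Adding: 2r = 464, so r = 232.
Subtracting: 2w = 460, so w = 230.
Check: 232² - 230² = 53824 - 52900 = 924 ✓

r = 232, w = 230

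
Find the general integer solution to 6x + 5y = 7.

Step 1: Compute gcd(6, 5) = 1.
Since 1 divides 7, solutions exist.

Step 2: Find a particular solution using extended Euclidean algorithm.
We get x₀ = 7, y₀ = -7.
Check: 6*7 + 5*-7 = 7 = 7 ✓

Step 3: Write the general solution.
x = 7 + (5/1)t = 7 + 5t
y = -7 - (6/1)t = -7 - 6t
for any integer t.

x = 7 + 5t, y = -7 - 6t for integer t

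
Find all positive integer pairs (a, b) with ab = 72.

The positive divisors of 72 are: 1, 2, 3, 4, 6, 8, 9, 12, 18, 24, 36, 72.
Each divisor d gives the pair (d, 72/d):
(1, 72), (2, 36), (3, 24), (4, 18), (6, 12), (8, 9), (9, 8), (12, 6), (18, 4), (24, 3), (36, 2), (72, 1)

(1, 72), (2, 36), (3, 24), (4, 18), (6, 12), (8, 9), (9, 8), (12, 6), (18, 4), (24, 3), (36, 2), (72, 1)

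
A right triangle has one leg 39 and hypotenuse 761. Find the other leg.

b² = c² - a² = 579121 - 1521 = 577600
b = 760

760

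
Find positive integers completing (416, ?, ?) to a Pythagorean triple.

We need the other leg and hypotenuse such that 416² + x² = c².
Take x = 210, c = 466: 416² + 210² = 173056 + 44100 = 217156 = 466² ✓
Triple: (210, 416, 466)

(210, 416, 466)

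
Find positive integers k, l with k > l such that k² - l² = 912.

Factor: k² - l² = (k+l)(k-l) = 912.
We need two factors of 912 with the same parity.
Use k+l = 456 and k-l = 2 (product 456·2 = 912).
Adding: 2k = 458, so k = 229.
Subtracting: 2l = 454, so l = 227.
Check: 229² - 227² = 52441 - 51529 = 912 ✓

k = 229, l = 227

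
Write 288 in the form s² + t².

We need to find integers s, t > 0 such that s² + t² = 288.
Trying s = 12: t² = 288 - 12² = 288 - 144 = 144
t = 12
Check: 12² + 12² = 144 + 144 = 288 ✓

288 = 12² + 12²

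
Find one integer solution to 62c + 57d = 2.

Step 1: Check solvability.
gcd(62, 57) = 1
Since 1 divides 2, solutions exist.

Step 2: Apply extended Euclidean algorithm to find gcd.
We find integers such that 62*x0 + 57*y0 = 1

Step 3: Scale the particular solution.
Multiply by 2/1 = 2:
c = 46, d = -50

Step 4: Verify.
62*(46) + 57*(-50) = 2 = 2 ✓

c = 46, d = -50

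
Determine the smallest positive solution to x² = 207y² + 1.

We seek the smallest positive integers (x, y) with x² - 207y² = 1, i.e., x² = 207y² + 1.
Try successive y values:
y = 1: x² = 207·1² + 1 = 208, not a perfect square
y = 2: x² = 207·2² + 1 = 829, not a perfect square
y = 3: x² = 207·3² + 1 = 1864, not a perfect square
... continuing the search (or via continued fractions) ...
y = 80: x² = 207·80² + 1 = 1324801, x = 1151 ✓

Verify: 1151² - 207·80² = 1324801 - 1324800 = 1 ✓

x = 1151, y = 80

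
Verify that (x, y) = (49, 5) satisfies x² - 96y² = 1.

Compute x² = 49² = 2401
Compute 96y² = 96·5² = 96·25 = 2400
x² - 96y² = 2401 - 2400 = 1
Since this equals 1, (49, 5) is a solution.

Yes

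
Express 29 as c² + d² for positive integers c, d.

We need to find integers c, d > 0 such that c² + d² = 29.
Trying c = 2: d² = 29 - 2² = 29 - 4 = 25
d = 5
Check: 2² + 5² = 4 + 25 = 29 ✓

29 = 2² + 5²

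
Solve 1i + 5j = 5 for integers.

Step 1: Check solvability.
gcd(1, 5) = 1
Since 1 divides 5, solutions exist.

Step 2: Apply extended Euclidean algorithm to find gcd.
We find integers such that 1*x0 + 5*y0 = 1

Step 3: Scale the particular solution.
Multiply by 5/1 = 5:
i = 5, j = 0

Step 4: Verify.
1*(5) + 5*(0) = 5 = 5 ✓

i = 5, j = 0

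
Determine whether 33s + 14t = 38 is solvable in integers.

Step 1: Compute gcd(33, 14).
gcd(33, 14) = 1

Step 2: Check divisibility.
Does 1 divide 38? 38 = 1 x 38, so yes.

By the theorem on linear Diophantine equations, 33s + 14t = 38 has integer solutions if and only if gcd(33, 14) divides 38. Since 1 | 38, solutions exist.

Yes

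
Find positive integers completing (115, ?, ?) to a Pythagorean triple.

We need the other leg and hypotenuse such that 115² + x² = c².
Take x = 1320, c = 1325: 115² + 1320² = 13225 + 1742400 = 1755625 = 1325² ✓
Triple: (115, 1320, 1325)

(115, 1320, 1325)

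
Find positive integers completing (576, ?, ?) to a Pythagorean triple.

We need the other leg and hypotenuse such that 576² + x² = c².
Take x = 520, c = 776: 576² + 520² = 331776 + 270400 = 602176 = 776² ✓
Triple: (520, 576, 776)

(520, 576, 776)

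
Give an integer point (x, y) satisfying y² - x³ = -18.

Try small integer x values and check whether x³ - 18 is a perfect square.
x = 3: x³ - 18 = 3³ - 18 = 27 - 18 = 9
Is 9 a perfect square? 3² = 9 ✓
So (x, y) = (3, -3) is a solution.

x = 3, y = -3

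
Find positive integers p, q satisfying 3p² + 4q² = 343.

Try small values of p and check whether (343 - 3p²)/4 is a perfect square.
p = 7: 3·7² = 147, so 4q² = 343 - 147 = 196, giving q² = 49, q = 7.
Check: 3·7² + 4·7² = 147 + 196 = 343 ✓

p = 7, q = 7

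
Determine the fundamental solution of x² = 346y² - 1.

We need x² = 346y² - 1. Try successive y:
y = 1: x² = 346·1² - 1 = 345, not a perfect square
y = 2: x² = 346·2² - 1 = 1383, not a perfect square
y = 3: x² = 346·3² - 1 = 3113, not a perfect square
...
y = 5: x² = 346·5² - 1 = 8649 = 93² ✓
Check: 93² - 346·5² = 8649 - 8650 = -1 ✓

x = 93, y = 5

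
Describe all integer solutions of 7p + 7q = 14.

Step 1: Compute gcd(7, 7) = 7.
Since 7 divides 14, solutions exist.

Step 2: Find a particular solution using extended Euclidean algorithm.
We get p₀ = 0, q₀ = 2.
Check: 7*0 + 7*2 = 14 = 14 ✓

Step 3: Write the general solution.
p = 0 + (7/7)t = 0 + 1t
q = 2 - (7/7)t = 2 - 1t
for any integer t.

p = 0 + 1t, q = 2 - 1t for integer t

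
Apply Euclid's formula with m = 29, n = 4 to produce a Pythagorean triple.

a = m² - n² = 29² - 4² = 841 - 16 = 825
b = 2mn = 2·29·4 = 232
c = m² + n² = 841 + 16 = 857
Verify: 825² + 232² = 680625 + 53824 = 734449 = 857² ✓

(825, 232, 857)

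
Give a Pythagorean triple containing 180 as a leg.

We need the other leg and hypotenuse such that 180² + x² = c².
Take x = 1615, c = 1625: 180² + 1615² = 32400 + 2608225 = 2640625 = 1625² ✓
Triple: (1615, 180, 1625)

(1615, 180, 1625)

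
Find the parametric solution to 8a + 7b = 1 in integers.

Step 1: Compute gcd(8, 7) = 1.
Since 1 divides 1, solutions exist.

Step 2: Find a particular solution using extended Euclidean algorithm.
We get a₀ = 1, b₀ = -1.
Check: 8*1 + 7*-1 = 1 = 1 ✓

Step 3: Write the general solution.
a = 1 + (7/1)t = 1 + 7t
b = -1 - (8/1)t = -1 - 8t
for any integer t.

a = 1 + 7t, b = -1 - 8t for integer t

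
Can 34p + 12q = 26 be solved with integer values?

Step 1: Compute gcd(34, 12).
gcd(34, 12) = 2

Step 2: Check divisibility.
Does 2 divide 26? 26 = 2 x 13, so yes.

By the theorem on linear Diophantine equations, 34p + 12q = 26 has integer solutions if and only if gcd(34, 12) divides 26. Since 2 | 26, solutions exist.

Yes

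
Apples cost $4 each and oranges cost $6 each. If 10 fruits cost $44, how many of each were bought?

Let a = apples, o = oranges.
a + o = 10
4a + 6o = 44
Substitute o = 10 - a:
4a + 6(10 - a) = 44
(4 - 6)a = 44 - 60
-2a = -16
a = 8, o = 10 - 8 = 2

Apples: 8, Oranges: 2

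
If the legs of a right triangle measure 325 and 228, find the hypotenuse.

c² = a² + b² = 325² + 228² = 105625 + 51984 = 157609
c = 397

397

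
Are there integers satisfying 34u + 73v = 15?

Step 1: Compute gcd(34, 73).
gcd(34, 73) = 1

Step 2: Check divisibility.
Does 1 divide 15? 15 = 1 x 15, so yes.

By the theorem on linear Diophantine equations, 34u + 73v = 15 has integer solutions if and only if gcd(34, 73) divides 15. Since 1 | 15, solutions exist.

Yes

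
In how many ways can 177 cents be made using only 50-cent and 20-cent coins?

We need non-negative integers (x, y) with 50x + 20y = 177.
For each x from 0 to 3, check if (177 - 50x) is a non-negative multiple of 20.
Solutions (x, y): none
Count: 0

0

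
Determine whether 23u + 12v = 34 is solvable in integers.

Step 1: Compute gcd(23, 12).
gcd(23, 12) = 1

Step 2: Check divisibility.
Does 1 divide 34? 34 = 1 x 34, so yes.

By the theorem on linear Diophantine equations, 23u + 12v = 34 has integer solutions if and only if gcd(23, 12) divides 34. Since 1 | 34, solutions exist.

Yes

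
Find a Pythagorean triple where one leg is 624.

We need the other leg and hypotenuse such that 624² + x² = c².
Take x = 407, c = 745: 624² + 407² = 389376 + 165649 = 555025 = 745² ✓
Triple: (407, 624, 745)

(407, 624, 745)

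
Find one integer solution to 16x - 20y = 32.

Step 1: Check solvability.
gcd(16, 20) = 4
Since 4 divides 32, solutions exist.

Step 2: Apply extended Euclidean algorithm to find gcd.
We find integers such that 16*x0 + 20*y0 = 4

Step 3: Scale the particular solution.
Multiply by 32/4 = 8:
x = -8, y = -8

Step 4: Verify.
16*(-8) - 20*(-8) = 32 = 32 ✓

x = -8, y = -8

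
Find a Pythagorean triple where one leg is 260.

We need the other leg and hypotenuse such that 260² + x² = c².
Take x = 69, c = 269: 260² + 69² = 67600 + 4761 = 72361 = 269² ✓
Triple: (69, 260, 269)

(69, 260, 269)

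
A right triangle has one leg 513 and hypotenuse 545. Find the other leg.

b² = c² - a² = 297025 - 263169 = 33856
b = 184

184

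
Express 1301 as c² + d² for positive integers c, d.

We need to find integers c, d > 0 such that c² + d² = 1301.
Trying c = 25: d² = 1301 - 25² = 1301 - 625 = 676
d = 26
Check: 25² + 26² = 625 + 676 = 1301 ✓

1301 = 25² + 26²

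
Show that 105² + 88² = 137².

Compute a² + b²:
105² + 88² = 11025 + 7744 = 18769
Compute c²:
137² = 18769
Since 18769 = 18769, it is a Pythagorean triple.

Yes, it is a Pythagorean triple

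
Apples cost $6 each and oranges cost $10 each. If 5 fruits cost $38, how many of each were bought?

Let a = apples, o = oranges.
a + o = 5
6a + 10o = 38
Substitute o = 5 - a:
6a + 10(5 - a) = 38
(6 - 10)a = 38 - 50
-4a = -12
a = 3, o = 5 - 3 = 2

Apples: 3, Oranges: 2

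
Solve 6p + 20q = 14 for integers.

Step 1: Check solvability.
gcd(6, 20) = 2
Since 2 divides 14, solutions exist.

Step 2: Apply extended Euclidean algorithm to find gcd.
We find integers such that 6*x0 + 20*y0 = 2

Step 3: Scale the particular solution.
Multiply by 14/2 = 7:
p = -21, q = 7

Step 4: Verify.
6*(-21) + 20*(7) = 14 = 14 ✓

p = -21, q = 7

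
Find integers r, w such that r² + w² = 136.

We need to find integers r, w > 0 such that r² + w² = 136.
Trying r = 6: w² = 136 - 6² = 136 - 36 = 100
w = 10
Check: 6² + 10² = 36 + 100 = 136 ✓

136 = 6² + 10²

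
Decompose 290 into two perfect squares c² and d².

We need to find integers c, d > 0 such that c² + d² = 290.
Trying c = 1: d² = 290 - 1² = 290 - 1 = 289
d = 17
Check: 1² + 17² = 1 + 289 = 290 ✓

290 = 1² + 17²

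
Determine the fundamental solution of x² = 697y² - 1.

We need x² = 697y² - 1. Try successive y:
y = 1: x² = 697·1² - 1 = 696, not a perfect square
y = 2: x² = 697·2² - 1 = 2787, not a perfect square
y = 3: x² = 697·3² - 1 = 6272, not a perfect square
...
y = 5: x² = 697·5² - 1 = 17424 = 132² ✓
Check: 132² - 697·5² = 17424 - 17425 = -1 ✓

x = 132, y = 5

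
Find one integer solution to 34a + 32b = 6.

Step 1: Check solvability.
gcd(34, 32) = 2
Since 2 divides 6, solutions exist.

Step 2: Apply extended Euclidean algorithm to find gcd.
We find integers such that 34*x0 + 32*y0 = 2

Step 3: Scale the particular solution.
Multiply by 6/2 = 3:
a = 3, b = -3

Step 4: Verify.
34*(3) + 32*(-3) = 6 = 6 ✓

a = 3, b = -3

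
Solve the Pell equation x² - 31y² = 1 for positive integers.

We seek the smallest positive integers (x, y) with x² - 31y² = 1, i.e., x² = 31y² + 1.
Try successive y values:
y = 1: x² = 31·1² + 1 = 32, not a perfect square
y = 2: x² = 31·2² + 1 = 125, not a perfect square
y = 3: x² = 31·3² + 1 = 280, not a perfect square
... continuing the search (or via continued fractions) ...
y = 273: x² = 31·273² + 1 = 2310400, x = 1520 ✓

Verify: 1520² - 31·273² = 2310400 - 2310399 = 1 ✓

x = 1520, y = 273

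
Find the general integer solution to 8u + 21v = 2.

Step 1: Compute gcd(8, 21) = 1.
Since 1 divides 2, solutions exist.

Step 2: Find a particular solution using extended Euclidean algorithm.
We get u₀ = 16, v₀ = -6.
Check: 8*16 + 21*-6 = 2 = 2 ✓

Step 3: Write the general solution.
u = 16 + (21/1)t = 16 + 21t
v = -6 - (8/1)t = -6 - 8t
for any integer t.

u = 16 + 21t, v = -6 - 8t for integer t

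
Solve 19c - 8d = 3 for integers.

Step 1: Check solvability.
gcd(19, 8) = 1
Since 1 divides 3, solutions exist.

Step 2: Apply extended Euclidean algorithm to find gcd.
We find integers such that 19*x0 + 8*y0 = 1

Step 3: Scale the particular solution.
Multiply by 3/1 = 3:
c = 9, d = 21

Step 4: Verify.
19*(9) - 8*(21) = 3 = 3 ✓

c = 9, d = 21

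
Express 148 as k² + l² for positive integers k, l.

We need to find integers k, l > 0 such that k² + l² = 148.
Trying k = 2: l² = 148 - 2² = 148 - 4 = 144
l = 12
Check: 2² + 12² = 4 + 144 = 148 ✓

148 = 2² + 12²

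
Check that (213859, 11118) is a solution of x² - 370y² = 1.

Compute x² = 213859² = 45735671881
Compute 370y² = 370·11118² = 370·123609924 = 45735671880
x² - 370y² = 45735671881 - 45735671880 = 1
Since this equals 1, (213859, 11118) is a solution.

Yes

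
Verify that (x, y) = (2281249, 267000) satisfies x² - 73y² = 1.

Compute x² = 2281249² = 5204097000001
Compute 73y² = 73·267000² = 73·71289000000 = 5204097000000
x² - 73y² = 5204097000001 - 5204097000000 = 1
Since this equals 1, (2281249, 267000) is a solution.

Yes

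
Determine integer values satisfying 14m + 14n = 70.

Step 1: Check solvability.
gcd(14, 14) = 14
Since 14 divides 70, solutions exist.

Step 2: Apply extended Euclidean algorithm to find gcd.
We find integers such that 14*x0 + 14*y0 = 14

Step 3: Scale the particular solution.
Multiply by 70/14 = 5:
m = 0, n = 5

Step 4: Verify.
14*(0) + 14*(5) = 70 = 70 ✓

m = 0, n = 5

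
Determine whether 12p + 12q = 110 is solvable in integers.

Step 1: Compute gcd(12, 12).
gcd(12, 12) = 12

Step 2: Check divisibility.
Does 12 divide 110? 110 = 12 x 9 + 2, so no.

By the theorem on linear Diophantine equations, 12p + 12q = 110 has integer solutions if and only if gcd(12, 12) divides 110. Since 12 does not divide 110, no solutions exist.

No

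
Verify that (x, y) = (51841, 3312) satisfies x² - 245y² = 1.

Compute x² = 51841² = 2687489281
Compute 245y² = 245·3312² = 245·10969344 = 2687489280
x² - 245y² = 2687489281 - 2687489280 = 1
Since this equals 1, (51841, 3312) is a solution.

Yes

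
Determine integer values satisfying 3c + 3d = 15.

Step 1: Check solvability.
gcd(3, 3) = 3
Since 3 divides 15, solutions exist.

Step 2: Apply extended Euclidean algorithm to find gcd.
We find integers such that 3*x0 + 3*y0 = 3

Step 3: Scale the particular solution.
Multiply by 15/3 = 5:
c = 0, d = 5

Step 4: Verify.
3*(0) + 3*(5) = 15 = 15 ✓

c = 0, d = 5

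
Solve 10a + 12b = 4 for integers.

Step 1: Check solvability.
gcd(10, 12) = 2
Since 2 divides 4, solutions exist.

Step 2: Apply extended Euclidean algorithm to find gcd.
We find integers such that 10*x0 + 12*y0 = 2

Step 3: Scale the particular solution.
Multiply by 4/2 = 2:
a = -2, b = 2

Step 4: Verify.
10*(-2) + 12*(2) = 4 = 4 ✓

a = -2, b = 2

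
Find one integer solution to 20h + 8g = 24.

Step 1: Check solvability.
gcd(20, 8) = 4
Since 4 divides 24, solutions exist.

Step 2: Apply extended Euclidean algorithm to find gcd.
We find integers such that 20*x0 + 8*y0 = 4

Step 3: Scale the particular solution.
Multiply by 24/4 = 6:
h = 6, g = -12

Step 4: Verify.
20*(6) + 8*(-12) = 24 = 24 ✓

h = 6, g = -12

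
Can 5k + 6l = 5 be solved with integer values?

Step 1: Compute gcd(5, 6).
gcd(5, 6) = 1

Step 2: Check divisibility.
Does 1 divide 5? 5 = 1 x 5, so yes.

By the theorem on linear Diophantine equations, 5k + 6l = 5 has integer solutions if and only if gcd(5, 6) divides 5. Since 1 | 5, solutions exist.

Yes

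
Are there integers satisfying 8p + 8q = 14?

Step 1: Compute gcd(8, 8).
gcd(8, 8) = 8

Step 2: Check divisibility.
Does 8 divide 14? 14 = 8 x 1 + 6, so no.

By the theorem on linear Diophantine equations, 8p + 8q = 14 has integer solutions if and only if gcd(8, 8) divides 14. Since 8 does not divide 14, no solutions exist.

No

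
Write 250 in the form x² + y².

We need to find integers x, y > 0 such that x² + y² = 250.
Trying x = 5: y² = 250 - 5² = 250 - 25 = 225
y = 15
Check: 5² + 15² = 25 + 225 = 250 ✓

250 = 5² + 15²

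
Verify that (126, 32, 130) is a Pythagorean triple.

Compute a² + b² = 126² + 32² = 15876 + 1024 = 16900
Compute c² = 130² = 16900
Since 16900 = 16900, confirmed.

Yes, it is a Pythagorean triple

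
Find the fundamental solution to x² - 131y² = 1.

We seek the smallest positive integers (x, y) with x² - 131y² = 1, i.e., x² = 131y² + 1.
Try successive y values:
y = 1: x² = 131·1² + 1 = 132, not a perfect square
y = 2: x² = 131·2² + 1 = 525, not a perfect square
y = 3: x² = 131·3² + 1 = 1180, not a perfect square
... continuing the search (or via continued fractions) ...
y = 927: x² = 131·927² + 1 = 112572100, x = 10610 ✓

Verify: 10610² - 131·927² = 112572100 - 112572099 = 1 ✓

x = 10610, y = 927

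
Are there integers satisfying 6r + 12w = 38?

Step 1: Compute gcd(6, 12).
gcd(6, 12) = 6

Step 2: Check divisibility.
Does 6 divide 38? 38 = 6 x 6 + 2, so no.

By the theorem on linear Diophantine equations, 6r + 12w = 38 has integer solutions if and only if gcd(6, 12) divides 38. Since 6 does not divide 38, no solutions exist.

No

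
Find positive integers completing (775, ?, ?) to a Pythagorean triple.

We need the other leg and hypotenuse such that 775² + x² = c².
Take x = 168, c = 793: 775² + 168² = 600625 + 28224 = 628849 = 793² ✓
Triple: (775, 168, 793)

(775, 168, 793)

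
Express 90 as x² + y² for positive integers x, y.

We need to find integers x, y > 0 such that x² + y² = 90.
Trying x = 3: y² = 90 - 3² = 90 - 9 = 81
y = 9
Check: 3² + 9² = 9 + 81 = 90 ✓

90 = 3² + 9²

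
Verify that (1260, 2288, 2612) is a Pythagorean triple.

Compute a² + b² = 1260² + 2288² = 1587600 + 5234944 = 6822544
Compute c² = 2612² = 6822544
Since 6822544 = 6822544, confirmed.

Yes, it is a Pythagorean triple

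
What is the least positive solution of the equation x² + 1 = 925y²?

We need x² = 925y² - 1. Try successive y:
y = 1: x² = 925·1² - 1 = 924, not a perfect square
y = 2: x² = 925·2² - 1 = 3699, not a perfect square
y = 3: x² = 925·3² - 1 = 8324, not a perfect square
...
y = 29: x² = 925·29² - 1 = 777924 = 882² ✓
Check: 882² - 925·29² = 777924 - 777925 = -1 ✓

x = 882, y = 29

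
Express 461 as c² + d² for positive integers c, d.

We need to find integers c, d > 0 such that c² + d² = 461.
Trying c = 10: d² = 461 - 10² = 461 - 100 = 361
d = 19
Check: 10² + 19² = 100 + 361 = 461 ✓

461 = 10² + 19²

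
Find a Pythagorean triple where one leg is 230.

We need the other leg and hypotenuse such that 230² + x² = c².
Take x = 504, c = 554: 230² + 504² = 52900 + 254016 = 306916 = 554² ✓
Triple: (230, 504, 554)

(230, 504, 554)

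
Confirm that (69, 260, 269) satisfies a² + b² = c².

Compute a² + b² = 69² + 260² = 4761 + 67600 = 72361
Compute c² = 269² = 72361
Since 72361 = 72361, confirmed.

Yes, it is a Pythagorean triple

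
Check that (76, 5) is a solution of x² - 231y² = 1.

Compute x² = 76² = 5776
Compute 231y² = 231·5² = 231·25 = 5775
x² - 231y² = 5776 - 5775 = 1
Since this equals 1, (76, 5) is a solution.

Yes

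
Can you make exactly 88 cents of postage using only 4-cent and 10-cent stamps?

We need non-negative x, y with 4x + 10y = 88.
gcd(4, 10) = 2 divides 88, so integer solutions exist.
Search for a non-negative one: x = 2 gives 10y = 88 - 8 = 80, so y = 8.
Check: 4·2 + 10·8 = 88 ✓

Yes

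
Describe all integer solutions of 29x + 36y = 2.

Step 1: Compute gcd(29, 36) = 1.
Since 1 divides 2, solutions exist.

Step 2: Find a particular solution using extended Euclidean algorithm.
We get x₀ = 10, y₀ = -8.
Check: 29*10 + 36*-8 = 2 = 2 ✓

Step 3: Write the general solution.
x = 10 + (36/1)t = 10 + 36t
y = -8 - (29/1)t = -8 - 29t
for any integer t.

x = 10 + 36t, y = -8 - 29t for integer t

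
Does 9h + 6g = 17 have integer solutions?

Step 1: Compute gcd(9, 6).
gcd(9, 6) = 3

Step 2: Check divisibility.
Does 3 divide 17? 17 = 3 x 5 + 2, so no.

By the theorem on linear Diophantine equations, 9h + 6g = 17 has integer solutions if and only if gcd(9, 6) divides 17. Since 3 does not divide 17, no solutions exist.

No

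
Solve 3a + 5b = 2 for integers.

Step 1: Check solvability.
gcd(3, 5) = 1
Since 1 divides 2, solutions exist.

Step 2: Apply extended Euclidean algorithm to find gcd.
We find integers such that 3*x0 + 5*y0 = 1

Step 3: Scale the particular solution.
Multiply by 2/1 = 2:
a = 4, b = -2

Step 4: Verify.
3*(4) + 5*(-2) = 2 = 2 ✓

a = 4, b = -2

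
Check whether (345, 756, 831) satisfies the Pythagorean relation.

Compute a² + b²:
345² + 756² = 119025 + 571536 = 690561
Compute c²:
831² = 690561
Since 690561 = 690561, it is a Pythagorean triple.

Yes, it is a Pythagorean triple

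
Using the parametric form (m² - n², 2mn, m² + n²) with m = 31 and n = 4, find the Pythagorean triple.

a = m² - n² = 961 - 16 = 945
b = 2mn = 2·31·4 = 248
c = m² + n² = 961 + 16 = 977
Verify: 945² + 248² = 893025 + 61504 = 954529 = 977² ✓

(945, 248, 977)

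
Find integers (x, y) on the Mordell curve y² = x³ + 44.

Try small integer x values and check whether x³ + 44 is a perfect square.
x = 5: x³ + 44 = 5³ + 44 = 125 + 44 = 169
Is 169 a perfect square? 13² = 169 ✓
So (x, y) = (5, -13) is a solution.

x = 5, y = -13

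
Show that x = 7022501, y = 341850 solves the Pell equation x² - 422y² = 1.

Compute x² = 7022501² = 49315520295001
Compute 422y² = 422·341850² = 422·116861422500 = 49315520295000
x² - 422y² = 49315520295001 - 49315520295000 = 1
Since this equals 1, (7022501, 341850) is a solution.

Yes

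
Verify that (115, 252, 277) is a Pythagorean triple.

Compute a² + b²:
115² + 252² = 13225 + 63504 = 76729
Compute c²:
277² = 76729
Since 76729 = 76729, it is a Pythagorean triple.

Yes, it is a Pythagorean triple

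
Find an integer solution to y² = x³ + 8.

Try small integer x values and check whether x³ + 8 is a perfect square.
x = 1: x³ + 8 = 1³ + 8 = 1 + 8 = 9
Is 9 a perfect square? 3² = 9 ✓
So (x, y) = (1, 3) is a solution.

x = 1, y = 3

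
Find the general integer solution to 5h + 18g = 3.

Step 1: Compute gcd(5, 18) = 1.
Since 1 divides 3, solutions exist.

Step 2: Find a particular solution using extended Euclidean algorithm.
We get h₀ = -21, g₀ = 6.
Check: 5*-21 + 18*6 = 3 = 3 ✓

Step 3: Write the general solution.
h = -21 + (18/1)t = -21 + 18t
g = 6 - (5/1)t = 6 - 5t
for any integer t.

h = -21 + 18t, g = 6 - 5t for integer t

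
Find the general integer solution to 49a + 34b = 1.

Step 1: Compute gcd(49, 34) = 1.
Since 1 divides 1, solutions exist.

Step 2: Find a particular solution using extended Euclidean algorithm.
We get a₀ = -9, b₀ = 13.
Check: 49*-9 + 34*13 = 1 = 1 ✓

Step 3: Write the general solution.
a = -9 + (34/1)t = -9 + 34t
b = 13 - (49/1)t = 13 - 49t
for any integer t.

a = -9 + 34t, b = 13 - 49t for integer t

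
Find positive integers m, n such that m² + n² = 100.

Search for m with 100 - m² a perfect square.
m = 6: 100 - 6² = 100 - 36 = 64 = 8² ✓
So m = 6, n = 8.

m = 6, n = 8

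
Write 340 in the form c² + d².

We need to find integers c, d > 0 such that c² + d² = 340.
Trying c = 4: d² = 340 - 4² = 340 - 16 = 324
d = 18
Check: 4² + 18² = 16 + 324 = 340 ✓

340 = 4² + 18²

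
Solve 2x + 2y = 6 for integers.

Step 1: Check solvability.
gcd(2, 2) = 2
Since 2 divides 6, solutions exist.

Step 2: Apply extended Euclidean algorithm to find gcd.
We find integers such that 2*x0 + 2*y0 = 2

Step 3: Scale the particular solution.
Multiply by 6/2 = 3:
x = 0, y = 3

Step 4: Verify.
2*(0) + 2*(3) = 6 = 6 ✓

x = 0, y = 3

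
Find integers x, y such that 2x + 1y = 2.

Step 1: Check solvability.
gcd(2, 1) = 1
Since 1 divides 2, solutions exist.

Step 2: Apply extended Euclidean algorithm to find gcd.
We find integers such that 2*x0 + 1*y0 = 1

Step 3: Scale the particular solution.
Multiply by 2/1 = 2:
x = 0, y = 2

Step 4: Verify.
2*(0) + 1*(2) = 2 = 2 ✓

x = 0, y = 2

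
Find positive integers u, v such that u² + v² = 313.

Search for u with 313 - u² a perfect square.
u = 12: 313 - 12² = 313 - 144 = 169 = 13² ✓
So u = 12, v = 13.

u = 12, v = 13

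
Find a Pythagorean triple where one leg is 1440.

We need the other leg and hypotenuse such that 1440² + x² = c².
Take x = 966, c = 1734: 1440² + 966² = 2073600 + 933156 = 3006756 = 1734² ✓
Triple: (966, 1440, 1734)

(966, 1440, 1734)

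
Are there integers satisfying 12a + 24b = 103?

Step 1: Compute gcd(12, 24).
gcd(12, 24) = 12

Step 2: Check divisibility.
Does 12 divide 103? 103 = 12 x 8 + 7, so no.

By the theorem on linear Diophantine equations, 12a + 24b = 103 has integer solutions if and only if gcd(12, 24) divides 103. Since 12 does not divide 103, no solutions exist.

No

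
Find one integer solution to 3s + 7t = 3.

Step 1: Check solvability.
gcd(3, 7) = 1
Since 1 divides 3, solutions exist.

Step 2: Apply extended Euclidean algorithm to find gcd.
We find integers such that 3*x0 + 7*y0 = 1

Step 3: Scale the particular solution.
Multiply by 3/1 = 3:
s = -6, t = 3

Step 4: Verify.
3*(-6) + 7*(3) = 3 = 3 ✓

s = -6, t = 3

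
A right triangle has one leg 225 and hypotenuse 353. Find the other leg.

b² = c² - a² = 124609 - 50625 = 73984
b = 272

272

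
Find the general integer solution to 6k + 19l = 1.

Step 1: Compute gcd(6, 19) = 1.
Since 1 divides 1, solutions exist.

Step 2: Find a particular solution using extended Euclidean algorithm.
We get k₀ = -3, l₀ = 1.
Check: 6*-3 + 19*1 = 1 = 1 ✓

Step 3: Write the general solution.
k = -3 + (19/1)t = -3 + 19t
l = 1 - (6/1)t = 1 - 6t
for any integer t.

k = -3 + 19t, l = 1 - 6t for integer t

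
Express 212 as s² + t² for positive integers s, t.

We need to find integers s, t > 0 such that s² + t² = 212.
Trying s = 4: t² = 212 - 4² = 212 - 16 = 196
t = 14
Check: 4² + 14² = 16 + 196 = 212 ✓

212 = 4² + 14²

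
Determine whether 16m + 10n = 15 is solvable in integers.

Step 1: Compute gcd(16, 10).
gcd(16, 10) = 2

Step 2: Check divisibility.
Does 2 divide 15? 15 = 2 x 7 + 1, so no.

By the theorem on linear Diophantine equations, 16m + 10n = 15 has integer solutions if and only if gcd(16, 10) divides 15. Since 2 does not divide 15, no solutions exist.

No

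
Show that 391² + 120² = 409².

Compute a² + b² = 391² + 120² = 152881 + 14400 = 167281
Compute c² = 409² = 167281
Since 167281 = 167281, confirmed.

Yes, it is a Pythagorean triple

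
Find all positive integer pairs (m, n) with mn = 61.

The positive divisors of 61 are: 1, 61.
Each divisor d gives the pair (d, 61/d):
(1, 61), (61, 1)

(1, 61), (61, 1)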